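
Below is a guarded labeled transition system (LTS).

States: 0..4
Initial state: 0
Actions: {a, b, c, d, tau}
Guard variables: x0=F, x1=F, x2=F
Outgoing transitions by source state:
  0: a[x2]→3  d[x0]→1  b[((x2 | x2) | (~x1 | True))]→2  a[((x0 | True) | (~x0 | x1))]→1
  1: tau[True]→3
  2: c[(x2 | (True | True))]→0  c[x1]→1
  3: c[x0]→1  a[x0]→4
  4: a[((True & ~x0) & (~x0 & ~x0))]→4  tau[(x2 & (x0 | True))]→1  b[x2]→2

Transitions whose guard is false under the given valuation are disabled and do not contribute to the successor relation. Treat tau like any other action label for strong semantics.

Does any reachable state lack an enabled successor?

Answer: DEADLOCK at state 3

Trace:
Reach set: {0,1,2,3}
  0: a→1  b→2  [deg 2]
  1: tau→3  [deg 1]
  2: c→0  [deg 1]
  3: ∅  [deadlock]
Path to 3: a·tau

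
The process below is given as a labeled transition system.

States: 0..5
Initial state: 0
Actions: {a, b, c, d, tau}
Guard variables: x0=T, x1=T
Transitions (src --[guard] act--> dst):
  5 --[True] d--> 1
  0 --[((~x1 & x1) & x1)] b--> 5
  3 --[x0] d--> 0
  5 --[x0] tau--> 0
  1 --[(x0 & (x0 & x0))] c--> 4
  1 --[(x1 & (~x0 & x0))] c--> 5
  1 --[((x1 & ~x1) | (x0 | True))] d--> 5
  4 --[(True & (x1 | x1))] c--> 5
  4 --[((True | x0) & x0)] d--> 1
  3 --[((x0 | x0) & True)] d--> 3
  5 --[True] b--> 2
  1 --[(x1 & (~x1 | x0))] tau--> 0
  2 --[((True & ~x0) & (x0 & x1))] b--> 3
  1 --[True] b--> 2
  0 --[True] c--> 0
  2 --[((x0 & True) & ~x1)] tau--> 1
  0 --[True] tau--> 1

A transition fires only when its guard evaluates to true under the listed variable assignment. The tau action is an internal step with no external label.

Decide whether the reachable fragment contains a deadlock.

R = {0,1,2,4,5}
  0: c→0  tau→1  [deg 2]
  1: b→2  c→4  d→5  tau→0  [deg 4]
  2: ∅  [STUCK]
  4: c→5  d→1  [deg 2]
  5: b→2  d→1  tau→0  [deg 3]
Path to 2: tau·b

Answer: DEADLOCK at state 2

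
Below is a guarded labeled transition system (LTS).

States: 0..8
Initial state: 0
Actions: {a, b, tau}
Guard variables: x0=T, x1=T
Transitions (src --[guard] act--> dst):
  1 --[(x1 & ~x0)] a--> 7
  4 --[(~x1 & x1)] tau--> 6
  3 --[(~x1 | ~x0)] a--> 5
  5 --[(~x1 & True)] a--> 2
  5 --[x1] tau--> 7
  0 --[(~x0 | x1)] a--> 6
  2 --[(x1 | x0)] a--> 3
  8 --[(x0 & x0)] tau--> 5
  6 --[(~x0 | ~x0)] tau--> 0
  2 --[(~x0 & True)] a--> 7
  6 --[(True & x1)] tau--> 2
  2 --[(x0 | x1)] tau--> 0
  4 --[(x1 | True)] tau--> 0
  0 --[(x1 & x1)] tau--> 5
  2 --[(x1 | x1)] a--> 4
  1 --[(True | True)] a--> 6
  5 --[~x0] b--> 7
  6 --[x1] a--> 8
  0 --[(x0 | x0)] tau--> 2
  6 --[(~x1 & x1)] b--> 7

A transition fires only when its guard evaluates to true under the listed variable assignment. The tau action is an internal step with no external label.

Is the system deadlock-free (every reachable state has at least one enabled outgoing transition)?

Answer: DEADLOCK at state 3

Analysis:
Reach set: {0,2,3,4,5,6,7,8}
  0: a→6  tau→2  tau→5  [3 exit(s)]
  2: a→3  a→4  tau→0  [3 exit(s)]
  3: ∅  [STUCK]
  4: tau→0  [1 exit(s)]
  5: tau→7  [1 exit(s)]
  6: a→8  tau→2  [2 exit(s)]
  7: ∅  [STUCK]
  8: tau→5  [1 exit(s)]
Path to 3: tau·a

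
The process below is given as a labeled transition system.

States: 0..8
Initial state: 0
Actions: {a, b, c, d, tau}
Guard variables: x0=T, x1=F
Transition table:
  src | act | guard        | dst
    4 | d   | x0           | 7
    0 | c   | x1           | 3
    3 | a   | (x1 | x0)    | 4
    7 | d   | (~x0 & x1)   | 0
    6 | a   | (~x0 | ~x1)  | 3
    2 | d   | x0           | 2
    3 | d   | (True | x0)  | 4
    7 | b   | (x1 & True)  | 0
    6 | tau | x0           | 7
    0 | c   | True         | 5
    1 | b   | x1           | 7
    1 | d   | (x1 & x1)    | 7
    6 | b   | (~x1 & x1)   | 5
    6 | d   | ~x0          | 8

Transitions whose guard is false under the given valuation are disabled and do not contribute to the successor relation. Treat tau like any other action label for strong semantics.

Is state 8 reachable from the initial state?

After dropping false guards: 7 live edges.
Layer 0: {0}
Layer 1: {5}  total {0,5}
R = {0,5}

Answer: UNREACHABLE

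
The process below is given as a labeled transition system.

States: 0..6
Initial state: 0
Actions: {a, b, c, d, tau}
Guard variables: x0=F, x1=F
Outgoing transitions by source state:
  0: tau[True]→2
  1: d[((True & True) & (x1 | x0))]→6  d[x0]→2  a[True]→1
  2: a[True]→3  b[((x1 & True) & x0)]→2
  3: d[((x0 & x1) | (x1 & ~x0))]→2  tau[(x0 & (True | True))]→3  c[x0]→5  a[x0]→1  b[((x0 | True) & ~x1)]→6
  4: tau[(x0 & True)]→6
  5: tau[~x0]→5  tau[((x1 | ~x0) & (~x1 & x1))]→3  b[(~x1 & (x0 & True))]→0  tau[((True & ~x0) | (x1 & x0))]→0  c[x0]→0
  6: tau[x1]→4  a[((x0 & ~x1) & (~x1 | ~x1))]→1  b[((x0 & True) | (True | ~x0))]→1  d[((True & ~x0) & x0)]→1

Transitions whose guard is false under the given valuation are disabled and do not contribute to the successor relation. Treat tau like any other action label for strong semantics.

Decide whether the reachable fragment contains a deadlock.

Reachable = {0,1,2,3,6}
  0: tau→2  [1 out]
  1: a→1  [1 out]
  2: a→3  [1 out]
  3: b→6  [1 out]
  6: b→1  [1 out]

Answer: DEADLOCK-FREE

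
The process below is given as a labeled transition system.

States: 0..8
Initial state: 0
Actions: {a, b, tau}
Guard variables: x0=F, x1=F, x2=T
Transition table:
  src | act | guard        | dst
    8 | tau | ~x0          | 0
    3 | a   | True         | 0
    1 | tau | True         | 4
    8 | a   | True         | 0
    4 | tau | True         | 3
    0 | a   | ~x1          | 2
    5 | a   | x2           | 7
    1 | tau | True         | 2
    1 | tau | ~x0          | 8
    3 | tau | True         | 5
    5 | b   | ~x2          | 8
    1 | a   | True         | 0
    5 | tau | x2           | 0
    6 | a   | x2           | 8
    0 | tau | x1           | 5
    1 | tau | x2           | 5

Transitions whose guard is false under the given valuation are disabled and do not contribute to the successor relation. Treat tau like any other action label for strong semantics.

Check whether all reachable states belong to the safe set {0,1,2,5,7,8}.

Answer: INVARIANT HOLDS

Working:
Safe = {0,1,2,5,7,8}
Reachable = {0,2}
  0: ✓
  2: ✓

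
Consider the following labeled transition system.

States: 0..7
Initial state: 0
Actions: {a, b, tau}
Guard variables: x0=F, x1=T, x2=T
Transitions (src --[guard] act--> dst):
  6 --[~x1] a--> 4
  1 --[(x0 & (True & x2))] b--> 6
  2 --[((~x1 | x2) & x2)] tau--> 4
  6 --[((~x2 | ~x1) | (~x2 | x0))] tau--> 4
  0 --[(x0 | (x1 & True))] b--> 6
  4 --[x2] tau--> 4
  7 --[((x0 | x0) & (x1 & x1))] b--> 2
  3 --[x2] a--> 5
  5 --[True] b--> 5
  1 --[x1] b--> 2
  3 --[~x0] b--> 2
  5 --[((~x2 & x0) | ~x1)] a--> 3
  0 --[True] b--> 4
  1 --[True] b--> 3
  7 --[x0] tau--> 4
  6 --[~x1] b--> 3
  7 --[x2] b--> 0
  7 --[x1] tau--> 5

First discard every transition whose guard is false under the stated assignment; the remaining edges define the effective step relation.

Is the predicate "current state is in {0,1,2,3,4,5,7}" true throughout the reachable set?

Answer: INVARIANT VIOLATED at state 6

Analysis:
Safe = {0,1,2,3,4,5,7}
R = {0,4,6}
  0: ok
  4: ok
  6: ✗ unsafe
counterexample path to 6: b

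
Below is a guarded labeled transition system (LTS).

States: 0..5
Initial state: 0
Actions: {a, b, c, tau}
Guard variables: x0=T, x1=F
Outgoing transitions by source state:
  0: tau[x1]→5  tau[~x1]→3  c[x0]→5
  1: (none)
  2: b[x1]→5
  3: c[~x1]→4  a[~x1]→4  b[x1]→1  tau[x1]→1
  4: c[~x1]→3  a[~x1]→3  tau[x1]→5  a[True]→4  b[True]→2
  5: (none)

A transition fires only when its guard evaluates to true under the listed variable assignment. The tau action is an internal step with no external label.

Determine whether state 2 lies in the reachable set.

Answer: REACHABLE

Analysis:
Guard filter leaves 8 enabled edge(s).
L0 = {0}
L1 = {3,5}  now seen {0,3,5}
L2 = {4}  now seen {0,3,4,5}
L3 = {2}  now seen {0,2,3,4,5}
Reach set: {0,2,3,4,5}
witness 2: tau·c·b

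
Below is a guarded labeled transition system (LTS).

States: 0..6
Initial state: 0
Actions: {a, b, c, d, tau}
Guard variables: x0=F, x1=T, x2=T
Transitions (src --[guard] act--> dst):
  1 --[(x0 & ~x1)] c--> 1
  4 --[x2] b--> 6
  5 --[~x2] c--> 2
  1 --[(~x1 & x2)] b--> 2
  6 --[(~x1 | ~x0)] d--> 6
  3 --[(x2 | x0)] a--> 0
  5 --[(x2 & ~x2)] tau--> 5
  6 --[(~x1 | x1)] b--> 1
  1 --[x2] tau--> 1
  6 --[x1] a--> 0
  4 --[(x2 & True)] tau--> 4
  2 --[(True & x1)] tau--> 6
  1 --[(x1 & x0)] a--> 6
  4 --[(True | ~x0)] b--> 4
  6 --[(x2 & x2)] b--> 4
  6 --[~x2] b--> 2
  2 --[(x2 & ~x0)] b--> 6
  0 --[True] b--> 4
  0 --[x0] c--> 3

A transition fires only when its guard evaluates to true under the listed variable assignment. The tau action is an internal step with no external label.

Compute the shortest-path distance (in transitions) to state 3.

Layered search for 3:
  depth 0: {0}
  depth 1: {4}
  depth 2: {6}
  depth 3: {1}
3 never appears.

Answer: UNREACHABLE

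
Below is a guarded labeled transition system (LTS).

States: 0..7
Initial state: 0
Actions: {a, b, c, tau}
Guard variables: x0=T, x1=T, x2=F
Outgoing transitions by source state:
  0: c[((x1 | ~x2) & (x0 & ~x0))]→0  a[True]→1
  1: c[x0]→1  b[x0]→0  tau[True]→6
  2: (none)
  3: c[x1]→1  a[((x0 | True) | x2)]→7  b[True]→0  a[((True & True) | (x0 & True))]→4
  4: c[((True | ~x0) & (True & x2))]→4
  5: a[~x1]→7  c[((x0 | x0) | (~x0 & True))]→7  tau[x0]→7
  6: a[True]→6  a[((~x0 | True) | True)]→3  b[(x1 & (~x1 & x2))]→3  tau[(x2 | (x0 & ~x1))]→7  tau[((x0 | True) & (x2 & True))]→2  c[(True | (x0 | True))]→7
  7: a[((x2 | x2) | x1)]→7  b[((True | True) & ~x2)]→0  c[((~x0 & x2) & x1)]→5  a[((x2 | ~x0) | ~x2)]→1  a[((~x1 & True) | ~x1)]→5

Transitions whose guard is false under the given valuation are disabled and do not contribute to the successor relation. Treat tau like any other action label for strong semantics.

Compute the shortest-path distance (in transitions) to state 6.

Layered search for 6:
  L0 = {0}
  L1 = {1}
  L2 = {6}
first hit 6 at d=2 via a·tau

Answer: 2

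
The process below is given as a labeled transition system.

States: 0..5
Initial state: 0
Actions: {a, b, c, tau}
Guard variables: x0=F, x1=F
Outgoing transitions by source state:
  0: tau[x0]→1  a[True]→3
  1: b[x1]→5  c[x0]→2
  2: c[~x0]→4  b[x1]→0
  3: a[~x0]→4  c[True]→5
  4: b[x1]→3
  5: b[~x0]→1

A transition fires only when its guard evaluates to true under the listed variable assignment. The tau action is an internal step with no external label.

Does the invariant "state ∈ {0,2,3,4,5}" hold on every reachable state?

Answer: INVARIANT VIOLATED at state 1

Analysis:
Safe = {0,2,3,4,5}
Reach set: {0,1,3,4,5}
  0: safe
  1: outside
  3: safe
  4: safe
  5: safe
reach 1 via a·c·b — violates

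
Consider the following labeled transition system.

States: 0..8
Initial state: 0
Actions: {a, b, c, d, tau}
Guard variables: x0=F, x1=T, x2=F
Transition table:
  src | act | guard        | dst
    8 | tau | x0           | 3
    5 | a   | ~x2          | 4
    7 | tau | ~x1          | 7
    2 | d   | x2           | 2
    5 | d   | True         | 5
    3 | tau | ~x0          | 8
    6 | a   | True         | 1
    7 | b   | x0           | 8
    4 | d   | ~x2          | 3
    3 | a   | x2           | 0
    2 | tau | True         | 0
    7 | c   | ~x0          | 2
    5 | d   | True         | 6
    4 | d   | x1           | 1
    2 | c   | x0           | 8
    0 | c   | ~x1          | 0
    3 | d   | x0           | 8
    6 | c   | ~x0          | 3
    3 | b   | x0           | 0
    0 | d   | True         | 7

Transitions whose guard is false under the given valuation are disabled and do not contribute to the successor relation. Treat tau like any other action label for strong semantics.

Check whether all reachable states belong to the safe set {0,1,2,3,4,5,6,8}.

Safe = {0,1,2,3,4,5,6,8}
Reachable = {0,2,7}
  0: ✓
  2: ✓
  7: ✗ unsafe
witness against invariant: d → 7

Answer: INVARIANT VIOLATED at state 7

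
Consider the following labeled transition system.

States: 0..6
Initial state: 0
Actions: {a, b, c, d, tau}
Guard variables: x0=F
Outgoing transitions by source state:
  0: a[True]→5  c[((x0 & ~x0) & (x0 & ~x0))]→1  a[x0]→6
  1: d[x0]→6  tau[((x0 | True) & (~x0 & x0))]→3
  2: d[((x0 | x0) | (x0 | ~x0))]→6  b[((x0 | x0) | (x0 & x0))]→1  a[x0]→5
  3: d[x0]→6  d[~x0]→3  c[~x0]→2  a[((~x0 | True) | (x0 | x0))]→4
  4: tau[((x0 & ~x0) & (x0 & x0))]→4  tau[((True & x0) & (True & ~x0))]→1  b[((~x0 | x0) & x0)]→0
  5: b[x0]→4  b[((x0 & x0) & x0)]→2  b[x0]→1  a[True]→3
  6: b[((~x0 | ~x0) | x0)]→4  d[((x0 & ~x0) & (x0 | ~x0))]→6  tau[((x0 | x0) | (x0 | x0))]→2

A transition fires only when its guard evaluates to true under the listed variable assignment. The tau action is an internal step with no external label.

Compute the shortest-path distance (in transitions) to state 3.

BFS to 3:
  Layer 0: {0}
  Layer 1: {5}
  Layer 2: {3}
first hit 3 at d=2 via a·a

Answer: 2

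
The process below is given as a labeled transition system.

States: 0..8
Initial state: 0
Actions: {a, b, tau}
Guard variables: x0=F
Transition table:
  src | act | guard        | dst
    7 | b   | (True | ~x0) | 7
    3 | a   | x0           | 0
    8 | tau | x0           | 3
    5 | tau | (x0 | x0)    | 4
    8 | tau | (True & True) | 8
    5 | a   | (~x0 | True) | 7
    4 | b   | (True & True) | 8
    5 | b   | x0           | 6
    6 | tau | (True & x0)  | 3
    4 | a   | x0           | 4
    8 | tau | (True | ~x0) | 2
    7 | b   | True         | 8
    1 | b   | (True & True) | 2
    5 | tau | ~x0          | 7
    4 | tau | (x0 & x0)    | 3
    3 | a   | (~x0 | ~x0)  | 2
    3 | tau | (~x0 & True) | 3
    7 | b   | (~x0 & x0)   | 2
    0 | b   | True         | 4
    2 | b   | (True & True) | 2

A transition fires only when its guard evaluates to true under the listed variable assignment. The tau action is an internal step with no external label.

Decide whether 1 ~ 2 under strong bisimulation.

Answer: BISIMILAR

Trace:
Refine partition for ~:
  round 0: {{0,1,2,3,4,5,6,7,8}}
  round 1: {{0,1,2,4,7},{3,5},{6},{8}}
  round 2: {{0,1,2},{3},{4},{5},{6},{7},{8}}
  round 3: {{0},{1,2},{3},{4},{5},{6},{7},{8}}
Fixed point at round 4; 8 class(es).
[1]={1,2}  [2]={1,2}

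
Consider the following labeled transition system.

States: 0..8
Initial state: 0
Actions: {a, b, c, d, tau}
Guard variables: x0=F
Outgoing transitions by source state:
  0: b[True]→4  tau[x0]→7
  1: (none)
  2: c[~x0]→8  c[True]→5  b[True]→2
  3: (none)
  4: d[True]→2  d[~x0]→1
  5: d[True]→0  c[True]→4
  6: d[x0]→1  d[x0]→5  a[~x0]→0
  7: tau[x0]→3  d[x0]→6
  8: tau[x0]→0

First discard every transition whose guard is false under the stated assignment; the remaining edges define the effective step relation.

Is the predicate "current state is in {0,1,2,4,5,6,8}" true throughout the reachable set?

Answer: INVARIANT HOLDS

Analysis:
Inv-set: {0,1,2,4,5,6,8}
Reach set: {0,1,2,4,5,8}
  0: ✓
  1: ✓
  2: ✓
  4: ✓
  5: ✓
  8: ✓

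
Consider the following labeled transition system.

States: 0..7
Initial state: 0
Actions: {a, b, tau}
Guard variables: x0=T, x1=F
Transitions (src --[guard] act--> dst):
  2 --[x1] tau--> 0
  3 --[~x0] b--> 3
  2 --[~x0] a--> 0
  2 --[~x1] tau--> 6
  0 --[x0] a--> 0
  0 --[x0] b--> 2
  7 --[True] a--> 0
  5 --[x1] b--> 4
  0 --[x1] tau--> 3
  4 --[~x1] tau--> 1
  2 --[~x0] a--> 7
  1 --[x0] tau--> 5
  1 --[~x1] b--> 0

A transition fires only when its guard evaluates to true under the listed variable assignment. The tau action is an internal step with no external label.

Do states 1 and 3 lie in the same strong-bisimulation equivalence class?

Refine partition for ~:
  P[0] = {{0,1,2,3,4,5,6,7}}
  P[1] = {{0},{1},{2,4},{3,5,6},{7}}
  P[2] = {{0},{1},{2},{3,5,6},{4},{7}}
Fixed point at round 3; 6 class(es).
class of 1: {1}; class of 3: {3,5,6}

Answer: NOT BISIMILAR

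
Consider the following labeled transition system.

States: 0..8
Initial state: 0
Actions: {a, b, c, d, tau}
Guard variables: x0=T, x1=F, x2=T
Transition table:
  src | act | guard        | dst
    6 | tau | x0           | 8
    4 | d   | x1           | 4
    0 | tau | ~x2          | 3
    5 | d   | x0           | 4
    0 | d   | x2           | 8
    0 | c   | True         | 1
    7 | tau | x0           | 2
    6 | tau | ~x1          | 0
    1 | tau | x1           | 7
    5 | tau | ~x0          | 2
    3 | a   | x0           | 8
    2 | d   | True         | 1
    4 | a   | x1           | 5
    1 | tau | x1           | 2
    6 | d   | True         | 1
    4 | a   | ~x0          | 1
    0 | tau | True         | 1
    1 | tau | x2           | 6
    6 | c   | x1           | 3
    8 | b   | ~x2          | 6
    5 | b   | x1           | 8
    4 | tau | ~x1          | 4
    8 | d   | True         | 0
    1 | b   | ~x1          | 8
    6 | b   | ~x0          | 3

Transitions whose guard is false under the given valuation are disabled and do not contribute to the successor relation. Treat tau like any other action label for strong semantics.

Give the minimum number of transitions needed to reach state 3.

Answer: UNREACHABLE

Analysis:
Breadth-first toward 3:
  depth 0: {0}
  depth 1: {1,8}
  depth 2: {6}
3 never appears.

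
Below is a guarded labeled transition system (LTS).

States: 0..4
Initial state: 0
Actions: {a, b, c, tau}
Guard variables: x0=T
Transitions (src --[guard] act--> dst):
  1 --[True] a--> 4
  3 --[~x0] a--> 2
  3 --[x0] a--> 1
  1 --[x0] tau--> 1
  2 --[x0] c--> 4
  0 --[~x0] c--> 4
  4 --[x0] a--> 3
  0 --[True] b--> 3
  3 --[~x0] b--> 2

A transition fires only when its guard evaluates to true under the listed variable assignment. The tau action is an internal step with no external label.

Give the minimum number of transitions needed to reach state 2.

BFS to 2:
  Layer 0: {0}
  Layer 1: {3}
  Layer 2: {1}
  Layer 3: {4}
2 never appears.

Answer: UNREACHABLE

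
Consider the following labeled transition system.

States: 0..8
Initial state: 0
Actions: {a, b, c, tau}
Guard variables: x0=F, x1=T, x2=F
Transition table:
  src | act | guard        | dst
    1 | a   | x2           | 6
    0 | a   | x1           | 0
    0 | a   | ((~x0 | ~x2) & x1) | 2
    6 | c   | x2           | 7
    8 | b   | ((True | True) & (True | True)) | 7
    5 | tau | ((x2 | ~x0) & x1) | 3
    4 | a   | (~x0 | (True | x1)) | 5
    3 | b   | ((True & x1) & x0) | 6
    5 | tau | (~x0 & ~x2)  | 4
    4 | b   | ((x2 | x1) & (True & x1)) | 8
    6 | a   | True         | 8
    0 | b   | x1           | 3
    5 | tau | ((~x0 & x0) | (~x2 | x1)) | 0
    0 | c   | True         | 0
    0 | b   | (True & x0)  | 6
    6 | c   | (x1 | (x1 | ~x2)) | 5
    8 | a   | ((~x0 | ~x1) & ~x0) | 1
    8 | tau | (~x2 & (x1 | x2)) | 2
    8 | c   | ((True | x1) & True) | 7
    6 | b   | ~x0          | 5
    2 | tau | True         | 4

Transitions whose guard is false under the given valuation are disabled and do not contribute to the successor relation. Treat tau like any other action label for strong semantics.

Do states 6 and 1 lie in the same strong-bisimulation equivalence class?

Answer: NOT BISIMILAR

Analysis:
Refine partition for ~:
  round 0: {{0,1,2,3,4,5,6,7,8}}
  round 1: {{0,6},{1,3,7},{2,5},{4},{8}}
  round 2: {{0},{1,3,7},{2},{4},{5},{6},{8}}
7 equivalence class(es) (converged in 3)
class of 6: {6}; class of 1: {1,3,7}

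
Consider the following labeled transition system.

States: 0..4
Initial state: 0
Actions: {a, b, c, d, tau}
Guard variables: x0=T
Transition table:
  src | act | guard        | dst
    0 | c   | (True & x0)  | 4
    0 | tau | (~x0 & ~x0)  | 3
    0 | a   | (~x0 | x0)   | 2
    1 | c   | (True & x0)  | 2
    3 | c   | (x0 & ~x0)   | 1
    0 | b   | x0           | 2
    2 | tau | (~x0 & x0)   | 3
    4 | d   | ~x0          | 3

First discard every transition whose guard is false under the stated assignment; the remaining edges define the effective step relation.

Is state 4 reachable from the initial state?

4 transition(s) survive guard evaluation.
depth 0: {0}
depth 1: {2,4}  total {0,2,4}
Reach set: {0,2,4}
trace reaching 4: c

Answer: REACHABLE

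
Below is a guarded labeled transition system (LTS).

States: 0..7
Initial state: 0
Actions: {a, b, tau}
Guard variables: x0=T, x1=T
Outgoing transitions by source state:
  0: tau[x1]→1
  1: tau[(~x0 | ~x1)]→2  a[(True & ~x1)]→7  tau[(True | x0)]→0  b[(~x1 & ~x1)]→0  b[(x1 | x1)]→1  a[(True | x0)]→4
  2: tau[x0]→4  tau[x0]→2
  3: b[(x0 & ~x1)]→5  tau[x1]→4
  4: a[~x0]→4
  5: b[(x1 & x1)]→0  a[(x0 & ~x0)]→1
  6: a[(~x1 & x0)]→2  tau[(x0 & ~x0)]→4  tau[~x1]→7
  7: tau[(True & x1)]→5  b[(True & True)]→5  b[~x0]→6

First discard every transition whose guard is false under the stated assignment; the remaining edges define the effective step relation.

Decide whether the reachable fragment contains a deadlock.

Answer: DEADLOCK at state 4

Working:
R = {0,1,4}
  0: tau→1  [1 out]
  1: a→4  b→1  tau→0  [3 out]
  4: ∅  [STUCK]
trace reaching 4: tau·a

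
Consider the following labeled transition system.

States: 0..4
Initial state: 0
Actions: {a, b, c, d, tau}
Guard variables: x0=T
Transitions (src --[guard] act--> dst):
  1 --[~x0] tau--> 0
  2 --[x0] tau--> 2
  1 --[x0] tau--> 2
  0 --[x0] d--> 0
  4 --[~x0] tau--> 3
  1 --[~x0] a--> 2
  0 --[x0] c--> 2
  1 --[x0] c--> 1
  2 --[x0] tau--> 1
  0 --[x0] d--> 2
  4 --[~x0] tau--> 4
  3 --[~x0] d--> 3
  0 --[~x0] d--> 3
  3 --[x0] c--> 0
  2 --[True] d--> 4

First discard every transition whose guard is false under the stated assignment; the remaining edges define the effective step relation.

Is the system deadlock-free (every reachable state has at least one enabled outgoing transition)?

Reach set: {0,1,2,4}
  0: c→2  d→0  d→2  [deg 3]
  1: c→1  tau→2  [deg 2]
  2: d→4  tau→1  tau→2  [deg 3]
  4: ∅  [deadlock]
witness 4: d·d

Answer: DEADLOCK at state 4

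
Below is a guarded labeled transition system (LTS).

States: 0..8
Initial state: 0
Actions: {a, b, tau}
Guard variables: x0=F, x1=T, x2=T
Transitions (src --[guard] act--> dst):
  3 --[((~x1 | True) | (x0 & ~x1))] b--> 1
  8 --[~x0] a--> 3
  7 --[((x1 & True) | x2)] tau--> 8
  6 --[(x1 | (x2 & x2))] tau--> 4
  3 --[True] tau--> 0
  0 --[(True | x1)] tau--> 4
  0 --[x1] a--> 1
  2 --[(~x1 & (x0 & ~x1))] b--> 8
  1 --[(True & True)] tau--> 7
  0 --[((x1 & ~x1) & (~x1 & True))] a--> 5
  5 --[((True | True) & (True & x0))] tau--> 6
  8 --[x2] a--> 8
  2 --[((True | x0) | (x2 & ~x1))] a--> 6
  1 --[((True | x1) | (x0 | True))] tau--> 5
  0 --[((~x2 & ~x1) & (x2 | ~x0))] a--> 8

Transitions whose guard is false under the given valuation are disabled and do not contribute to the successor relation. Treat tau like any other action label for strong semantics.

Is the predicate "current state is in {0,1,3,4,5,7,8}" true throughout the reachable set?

Inv-set: {0,1,3,4,5,7,8}
Reachable = {0,1,3,4,5,7,8}
  0: ok
  1: ok
  3: ok
  4: ok
  5: ok
  7: ok
  8: ok

Answer: INVARIANT HOLDS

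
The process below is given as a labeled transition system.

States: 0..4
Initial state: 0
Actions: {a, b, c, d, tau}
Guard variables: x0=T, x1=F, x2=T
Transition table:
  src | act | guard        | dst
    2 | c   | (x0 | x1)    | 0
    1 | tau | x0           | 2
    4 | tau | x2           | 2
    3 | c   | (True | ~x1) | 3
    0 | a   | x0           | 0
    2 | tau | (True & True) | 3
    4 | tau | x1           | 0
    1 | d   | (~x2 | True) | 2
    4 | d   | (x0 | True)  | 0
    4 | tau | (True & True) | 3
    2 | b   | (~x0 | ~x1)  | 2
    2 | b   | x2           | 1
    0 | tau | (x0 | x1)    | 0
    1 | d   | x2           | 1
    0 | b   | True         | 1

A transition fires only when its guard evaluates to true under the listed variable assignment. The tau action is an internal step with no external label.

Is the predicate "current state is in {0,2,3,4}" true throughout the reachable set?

Safe = {0,2,3,4}
Reach set: {0,1,2,3}
  0: safe
  1: ✗ unsafe
  2: safe
  3: safe
counterexample path to 1: b

Answer: INVARIANT VIOLATED at state 1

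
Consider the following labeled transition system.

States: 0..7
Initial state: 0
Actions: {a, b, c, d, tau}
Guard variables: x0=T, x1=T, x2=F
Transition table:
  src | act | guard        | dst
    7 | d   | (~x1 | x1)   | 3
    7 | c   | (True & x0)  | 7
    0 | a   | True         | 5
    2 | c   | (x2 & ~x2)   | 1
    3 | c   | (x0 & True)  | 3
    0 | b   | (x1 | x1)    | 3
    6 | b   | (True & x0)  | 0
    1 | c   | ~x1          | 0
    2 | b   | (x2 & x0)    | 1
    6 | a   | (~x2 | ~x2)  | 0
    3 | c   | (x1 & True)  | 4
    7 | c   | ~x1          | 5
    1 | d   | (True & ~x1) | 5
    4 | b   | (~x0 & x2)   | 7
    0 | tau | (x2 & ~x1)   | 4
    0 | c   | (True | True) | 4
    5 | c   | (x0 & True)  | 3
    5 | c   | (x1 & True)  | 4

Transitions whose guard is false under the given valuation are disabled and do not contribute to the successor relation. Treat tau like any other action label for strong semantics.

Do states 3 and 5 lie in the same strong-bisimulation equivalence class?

Answer: BISIMILAR

Working:
Bisimulation quotient by refinement:
  P[0] = {{0,1,2,3,4,5,6,7}}
  P[1] = {{0},{1,2,4},{3,5},{6},{7}}
5 equivalence class(es) (converged in 2)
class of 3: {3,5}; class of 5: {3,5}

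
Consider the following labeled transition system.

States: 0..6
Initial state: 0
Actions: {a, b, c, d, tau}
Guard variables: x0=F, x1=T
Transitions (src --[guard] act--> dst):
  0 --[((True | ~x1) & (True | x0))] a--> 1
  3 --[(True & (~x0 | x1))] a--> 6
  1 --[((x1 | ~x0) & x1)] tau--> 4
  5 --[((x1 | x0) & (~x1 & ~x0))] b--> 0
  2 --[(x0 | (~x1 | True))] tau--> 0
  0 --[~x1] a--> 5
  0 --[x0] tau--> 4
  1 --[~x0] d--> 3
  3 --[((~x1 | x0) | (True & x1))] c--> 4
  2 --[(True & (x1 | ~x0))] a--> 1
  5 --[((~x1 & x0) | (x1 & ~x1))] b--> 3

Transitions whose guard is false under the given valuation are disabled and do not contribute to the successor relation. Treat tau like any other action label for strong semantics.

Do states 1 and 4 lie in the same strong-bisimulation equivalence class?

Compute ~ classes (split until stable):
  P[0] = {{0,1,2,3,4,5,6}}
  P[1] = {{0},{1},{2},{3},{4,5,6}}
stable after 2 split(s): 5 block(s)
class of 1: {1}; class of 4: {4,5,6}

Answer: NOT BISIMILAR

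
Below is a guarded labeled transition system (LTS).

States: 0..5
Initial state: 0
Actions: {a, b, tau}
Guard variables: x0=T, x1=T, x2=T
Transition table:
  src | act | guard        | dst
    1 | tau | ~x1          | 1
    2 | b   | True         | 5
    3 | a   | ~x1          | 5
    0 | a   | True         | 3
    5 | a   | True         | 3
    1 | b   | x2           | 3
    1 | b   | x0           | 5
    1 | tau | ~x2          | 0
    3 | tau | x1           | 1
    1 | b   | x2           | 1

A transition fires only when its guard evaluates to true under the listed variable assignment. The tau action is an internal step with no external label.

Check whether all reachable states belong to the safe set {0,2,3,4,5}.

Allowed set {0,2,3,4,5}
Reachable = {0,1,3,5}
  0: ok
  1: VIOLATES
  3: ok
  5: ok
witness against invariant: a·tau → 1

Answer: INVARIANT VIOLATED at state 1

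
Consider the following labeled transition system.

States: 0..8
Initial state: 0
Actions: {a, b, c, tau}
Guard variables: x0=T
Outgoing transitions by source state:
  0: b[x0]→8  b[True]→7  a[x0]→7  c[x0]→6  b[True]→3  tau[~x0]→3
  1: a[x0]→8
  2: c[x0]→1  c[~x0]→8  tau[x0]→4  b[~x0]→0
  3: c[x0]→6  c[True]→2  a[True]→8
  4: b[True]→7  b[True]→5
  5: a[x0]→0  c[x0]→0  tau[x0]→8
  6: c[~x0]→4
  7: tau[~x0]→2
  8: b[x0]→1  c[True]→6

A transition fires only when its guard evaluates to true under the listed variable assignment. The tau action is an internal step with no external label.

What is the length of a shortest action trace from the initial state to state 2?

Answer: 2

Working:
Layered search for 2:
  L0 = {0}
  L1 = {3,6,7,8}
  L2 = {1,2}
first hit 2 at d=2 via b·c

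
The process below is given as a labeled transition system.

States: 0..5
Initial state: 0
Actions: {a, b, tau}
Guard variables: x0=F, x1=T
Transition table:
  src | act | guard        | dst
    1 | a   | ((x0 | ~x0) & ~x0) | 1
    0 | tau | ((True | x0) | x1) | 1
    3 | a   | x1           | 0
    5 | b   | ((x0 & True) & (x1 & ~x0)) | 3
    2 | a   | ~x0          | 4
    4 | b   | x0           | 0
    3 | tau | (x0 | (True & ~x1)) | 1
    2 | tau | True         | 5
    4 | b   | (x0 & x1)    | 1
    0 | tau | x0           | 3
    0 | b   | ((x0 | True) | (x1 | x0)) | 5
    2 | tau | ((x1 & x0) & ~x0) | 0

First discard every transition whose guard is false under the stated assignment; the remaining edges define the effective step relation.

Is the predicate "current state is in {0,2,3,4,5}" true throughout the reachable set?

Inv-set: {0,2,3,4,5}
R = {0,1,5}
  0: ✓
  1: ✗ unsafe
  5: ✓
reach 1 via tau — violates

Answer: INVARIANT VIOLATED at state 1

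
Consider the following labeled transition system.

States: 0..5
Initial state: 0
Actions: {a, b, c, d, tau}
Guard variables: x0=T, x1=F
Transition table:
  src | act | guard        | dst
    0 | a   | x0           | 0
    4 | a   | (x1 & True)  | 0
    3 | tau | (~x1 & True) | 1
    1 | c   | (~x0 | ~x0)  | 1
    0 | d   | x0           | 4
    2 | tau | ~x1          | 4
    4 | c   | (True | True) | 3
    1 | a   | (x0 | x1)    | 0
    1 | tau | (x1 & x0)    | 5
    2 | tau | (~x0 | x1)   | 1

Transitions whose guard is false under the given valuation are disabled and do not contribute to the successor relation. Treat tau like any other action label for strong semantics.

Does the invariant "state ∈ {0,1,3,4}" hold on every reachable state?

Safe = {0,1,3,4}
Reachable = {0,1,3,4}
  0: ✓
  1: ✓
  3: ✓
  4: ✓

Answer: INVARIANT HOLDS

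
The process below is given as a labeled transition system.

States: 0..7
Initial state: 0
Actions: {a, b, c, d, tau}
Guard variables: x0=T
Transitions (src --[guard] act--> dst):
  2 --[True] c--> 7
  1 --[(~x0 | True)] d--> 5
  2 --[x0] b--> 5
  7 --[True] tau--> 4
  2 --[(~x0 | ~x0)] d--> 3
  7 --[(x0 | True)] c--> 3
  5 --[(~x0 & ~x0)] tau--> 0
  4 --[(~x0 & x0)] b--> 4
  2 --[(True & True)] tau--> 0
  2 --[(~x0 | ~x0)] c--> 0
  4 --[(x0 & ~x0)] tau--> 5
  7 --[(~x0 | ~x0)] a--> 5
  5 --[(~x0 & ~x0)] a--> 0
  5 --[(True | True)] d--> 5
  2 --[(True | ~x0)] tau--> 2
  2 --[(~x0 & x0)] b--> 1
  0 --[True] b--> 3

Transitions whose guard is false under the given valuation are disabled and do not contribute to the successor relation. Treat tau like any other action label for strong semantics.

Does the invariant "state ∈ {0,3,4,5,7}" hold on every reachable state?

Answer: INVARIANT HOLDS

Trace:
Safe = {0,3,4,5,7}
R = {0,3}
  0: ok
  3: ok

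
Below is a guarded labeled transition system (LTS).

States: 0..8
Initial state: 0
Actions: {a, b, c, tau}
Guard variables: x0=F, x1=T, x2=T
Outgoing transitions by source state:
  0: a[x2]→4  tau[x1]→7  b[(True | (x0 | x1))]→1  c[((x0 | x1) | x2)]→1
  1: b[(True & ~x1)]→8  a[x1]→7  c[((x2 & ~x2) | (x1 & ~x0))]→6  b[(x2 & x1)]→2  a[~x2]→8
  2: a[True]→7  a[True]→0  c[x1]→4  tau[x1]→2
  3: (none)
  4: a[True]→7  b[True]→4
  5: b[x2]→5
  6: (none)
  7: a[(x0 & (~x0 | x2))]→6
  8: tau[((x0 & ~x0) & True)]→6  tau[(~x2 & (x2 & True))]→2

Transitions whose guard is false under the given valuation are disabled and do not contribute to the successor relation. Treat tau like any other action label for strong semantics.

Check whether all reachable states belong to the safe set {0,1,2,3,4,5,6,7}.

Answer: INVARIANT HOLDS

Working:
Allowed set {0,1,2,3,4,5,6,7}
R = {0,1,2,4,6,7}
  0: ✓
  1: ✓
  2: ✓
  4: ✓
  6: ✓
  7: ✓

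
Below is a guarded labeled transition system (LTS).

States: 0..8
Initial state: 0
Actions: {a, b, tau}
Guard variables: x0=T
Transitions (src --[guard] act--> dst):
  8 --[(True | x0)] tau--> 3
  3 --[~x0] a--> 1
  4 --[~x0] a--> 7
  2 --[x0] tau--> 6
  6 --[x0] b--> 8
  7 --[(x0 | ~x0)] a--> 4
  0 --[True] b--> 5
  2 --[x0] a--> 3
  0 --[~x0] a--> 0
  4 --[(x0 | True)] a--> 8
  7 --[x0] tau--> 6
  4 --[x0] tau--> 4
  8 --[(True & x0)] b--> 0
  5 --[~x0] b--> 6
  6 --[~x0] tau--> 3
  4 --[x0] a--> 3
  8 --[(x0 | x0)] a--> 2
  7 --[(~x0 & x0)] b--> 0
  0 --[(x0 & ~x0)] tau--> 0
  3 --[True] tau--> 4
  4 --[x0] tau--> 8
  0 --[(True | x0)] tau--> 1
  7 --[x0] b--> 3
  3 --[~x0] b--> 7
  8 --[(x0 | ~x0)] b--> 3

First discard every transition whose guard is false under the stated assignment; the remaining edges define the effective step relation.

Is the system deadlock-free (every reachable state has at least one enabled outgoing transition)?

Reach set: {0,1,5}
  0: b→5  tau→1  [2 out]
  1: ∅  [deadlock]
  5: ∅  [deadlock]
witness 1: tau

Answer: DEADLOCK at state 1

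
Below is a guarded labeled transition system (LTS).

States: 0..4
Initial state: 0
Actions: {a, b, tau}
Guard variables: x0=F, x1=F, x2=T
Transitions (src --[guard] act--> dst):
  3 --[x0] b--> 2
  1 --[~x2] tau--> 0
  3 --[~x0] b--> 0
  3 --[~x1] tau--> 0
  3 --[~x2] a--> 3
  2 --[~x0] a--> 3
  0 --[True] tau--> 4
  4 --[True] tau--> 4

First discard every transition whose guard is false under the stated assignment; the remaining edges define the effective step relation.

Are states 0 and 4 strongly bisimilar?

Answer: BISIMILAR

Working:
Compute ~ classes (split until stable):
  P[0] = {{0,1,2,3,4}}
  P[1] = {{0,4},{1},{2},{3}}
Fixed point at round 2; 4 class(es).
[0]={0,4}  [4]={0,4}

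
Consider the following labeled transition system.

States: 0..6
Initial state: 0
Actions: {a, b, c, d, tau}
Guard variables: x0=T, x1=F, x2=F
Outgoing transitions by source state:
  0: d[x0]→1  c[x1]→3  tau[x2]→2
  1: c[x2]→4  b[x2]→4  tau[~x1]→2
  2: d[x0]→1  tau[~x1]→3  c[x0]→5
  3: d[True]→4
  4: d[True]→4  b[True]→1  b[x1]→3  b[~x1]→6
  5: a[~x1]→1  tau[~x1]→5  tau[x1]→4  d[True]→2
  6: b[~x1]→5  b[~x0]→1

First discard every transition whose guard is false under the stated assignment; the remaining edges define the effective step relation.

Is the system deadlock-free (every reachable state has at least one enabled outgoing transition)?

Answer: DEADLOCK-FREE

Trace:
Reachable = {0,1,2,3,4,5,6}
  0: d→1  [deg 1]
  1: tau→2  [deg 1]
  2: c→5  d→1  tau→3  [deg 3]
  3: d→4  [deg 1]
  4: b→1  b→6  d→4  [deg 3]
  5: a→1  d→2  tau→5  [deg 3]
  6: b→5  [deg 1]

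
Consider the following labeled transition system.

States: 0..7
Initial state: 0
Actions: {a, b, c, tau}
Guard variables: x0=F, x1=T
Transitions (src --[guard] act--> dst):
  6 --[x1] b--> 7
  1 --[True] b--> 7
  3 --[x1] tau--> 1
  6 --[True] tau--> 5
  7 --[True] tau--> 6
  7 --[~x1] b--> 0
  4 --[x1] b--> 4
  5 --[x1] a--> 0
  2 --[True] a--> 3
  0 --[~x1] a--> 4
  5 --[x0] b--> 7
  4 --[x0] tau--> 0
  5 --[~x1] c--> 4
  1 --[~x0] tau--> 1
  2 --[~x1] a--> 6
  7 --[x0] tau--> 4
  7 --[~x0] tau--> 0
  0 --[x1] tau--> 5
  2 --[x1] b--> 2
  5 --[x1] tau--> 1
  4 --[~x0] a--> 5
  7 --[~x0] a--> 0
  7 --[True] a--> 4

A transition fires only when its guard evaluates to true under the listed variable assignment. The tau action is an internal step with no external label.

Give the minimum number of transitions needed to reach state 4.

Answer: 4

Trace:
Breadth-first toward 4:
  L0 = {0}
  L1 = {5}
  L2 = {1}
  L3 = {7}
  L4 = {4,6}
4 enters at depth 4; path tau·tau·b·a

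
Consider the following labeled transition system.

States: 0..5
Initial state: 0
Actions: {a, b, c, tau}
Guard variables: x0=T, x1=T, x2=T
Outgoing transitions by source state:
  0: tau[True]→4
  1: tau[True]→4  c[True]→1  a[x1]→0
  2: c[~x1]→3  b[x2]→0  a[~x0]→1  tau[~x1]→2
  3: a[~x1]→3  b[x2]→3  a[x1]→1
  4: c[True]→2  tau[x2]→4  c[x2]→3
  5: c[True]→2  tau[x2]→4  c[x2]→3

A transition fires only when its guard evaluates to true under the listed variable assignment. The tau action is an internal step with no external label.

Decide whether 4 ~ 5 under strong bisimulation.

Answer: BISIMILAR

Analysis:
Refine partition for ~:
  π0 = {{0,1,2,3,4,5}}
  π1 = {{0},{1},{2},{3},{4,5}}
5 equivalence class(es) (converged in 2)
class of 4: {4,5}; class of 5: {4,5}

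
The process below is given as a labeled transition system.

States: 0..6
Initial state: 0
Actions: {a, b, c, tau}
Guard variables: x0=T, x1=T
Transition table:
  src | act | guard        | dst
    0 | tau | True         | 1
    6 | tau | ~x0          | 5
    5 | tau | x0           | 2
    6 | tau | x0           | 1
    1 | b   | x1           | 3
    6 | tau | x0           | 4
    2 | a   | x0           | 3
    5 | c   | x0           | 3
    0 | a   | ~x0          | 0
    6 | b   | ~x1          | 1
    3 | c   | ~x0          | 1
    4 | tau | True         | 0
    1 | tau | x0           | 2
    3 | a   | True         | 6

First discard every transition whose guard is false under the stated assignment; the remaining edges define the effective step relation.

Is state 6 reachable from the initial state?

Answer: REACHABLE

Working:
Guard filter leaves 10 enabled edge(s).
depth 0: {0}
depth 1: {1}  now seen {0,1}
depth 2: {2,3}  now seen {0,1,2,3}
depth 3: {6}  now seen {0,1,2,3,6}
depth 4: {4}  now seen {0,1,2,3,4,6}
R = {0,1,2,3,4,6}
trace reaching 6: tau·b·a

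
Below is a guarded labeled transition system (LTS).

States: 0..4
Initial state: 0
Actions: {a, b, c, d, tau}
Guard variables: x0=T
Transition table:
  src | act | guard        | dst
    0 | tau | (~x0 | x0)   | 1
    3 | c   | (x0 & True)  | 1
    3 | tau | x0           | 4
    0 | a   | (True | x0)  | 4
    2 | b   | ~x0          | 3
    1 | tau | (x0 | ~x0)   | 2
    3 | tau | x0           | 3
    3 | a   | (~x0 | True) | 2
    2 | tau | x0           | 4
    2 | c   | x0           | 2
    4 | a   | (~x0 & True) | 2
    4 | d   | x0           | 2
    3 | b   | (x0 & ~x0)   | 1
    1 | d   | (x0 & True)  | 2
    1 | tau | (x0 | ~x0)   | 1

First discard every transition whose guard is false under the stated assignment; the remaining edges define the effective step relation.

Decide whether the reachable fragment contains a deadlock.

Reachable = {0,1,2,4}
  0: a→4  tau→1  [2 exit(s)]
  1: d→2  tau→1  tau→2  [3 exit(s)]
  2: c→2  tau→4  [2 exit(s)]
  4: d→2  [1 exit(s)]

Answer: DEADLOCK-FREE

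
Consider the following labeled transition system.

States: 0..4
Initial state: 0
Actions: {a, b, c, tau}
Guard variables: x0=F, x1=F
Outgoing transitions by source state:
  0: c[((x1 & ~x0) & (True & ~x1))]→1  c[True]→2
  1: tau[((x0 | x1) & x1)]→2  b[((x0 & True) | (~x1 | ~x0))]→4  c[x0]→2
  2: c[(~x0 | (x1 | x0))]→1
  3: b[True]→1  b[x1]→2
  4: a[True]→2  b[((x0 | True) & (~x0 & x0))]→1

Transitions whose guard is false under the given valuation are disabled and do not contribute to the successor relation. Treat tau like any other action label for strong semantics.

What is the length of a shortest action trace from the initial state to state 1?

Answer: 2

Working:
BFS to 1:
  depth 0: {0}
  depth 1: {2}
  depth 2: {1}
1 enters at depth 2; path c·c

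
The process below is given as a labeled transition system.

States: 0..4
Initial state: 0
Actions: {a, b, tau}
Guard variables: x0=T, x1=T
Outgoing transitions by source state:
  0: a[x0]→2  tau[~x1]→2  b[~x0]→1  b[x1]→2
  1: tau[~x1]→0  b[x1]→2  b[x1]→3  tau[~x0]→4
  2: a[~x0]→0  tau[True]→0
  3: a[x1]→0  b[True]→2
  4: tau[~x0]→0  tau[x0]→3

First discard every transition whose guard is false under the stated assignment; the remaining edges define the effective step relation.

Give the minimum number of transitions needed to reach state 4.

BFS to 4:
  Layer 0: {0}
  Layer 1: {2}
4 never appears.

Answer: UNREACHABLE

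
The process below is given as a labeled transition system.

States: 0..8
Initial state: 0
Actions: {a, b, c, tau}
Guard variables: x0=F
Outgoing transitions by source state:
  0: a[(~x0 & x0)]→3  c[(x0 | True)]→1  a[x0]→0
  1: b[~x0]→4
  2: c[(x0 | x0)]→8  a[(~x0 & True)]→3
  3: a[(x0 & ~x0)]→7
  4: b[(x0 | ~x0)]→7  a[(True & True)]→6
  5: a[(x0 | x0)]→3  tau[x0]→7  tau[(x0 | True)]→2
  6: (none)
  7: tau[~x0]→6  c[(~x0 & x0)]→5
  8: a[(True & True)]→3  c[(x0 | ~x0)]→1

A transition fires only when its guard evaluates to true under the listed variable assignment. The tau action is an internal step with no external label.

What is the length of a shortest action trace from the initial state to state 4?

Layered search for 4:
  Layer 0: {0}
  Layer 1: {1}
  Layer 2: {4}
first hit 4 at d=2 via c·b

Answer: 2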